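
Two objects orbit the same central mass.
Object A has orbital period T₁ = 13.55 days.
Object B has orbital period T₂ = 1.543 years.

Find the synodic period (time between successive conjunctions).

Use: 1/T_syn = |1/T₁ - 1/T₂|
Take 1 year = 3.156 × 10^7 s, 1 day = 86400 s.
T₁ = 13.55 days = 1.17072 × 10^6 s
T₂ = 1.543 years = 4.86971 × 10^7 s
1/T₁ = 8.54175 × 10^-7 s⁻¹
1/T₂ = 2.05351 × 10^-8 s⁻¹
|1/T₁ − 1/T₂| = 8.3364 × 10^-7 s⁻¹
T_syn = 1 / |1/T₁ − 1/T₂| = 1.19956 × 10^6 s ≈ 13.88 days

Final answer: T_syn = 13.88 days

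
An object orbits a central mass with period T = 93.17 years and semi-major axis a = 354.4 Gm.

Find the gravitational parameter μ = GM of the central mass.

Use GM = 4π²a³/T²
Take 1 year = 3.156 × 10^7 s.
T = 93.17 years = 2.94045 × 10^9 s
a = 354.4 Gm = 3.544 × 10^11 m
a³ = 4.45124 × 10^34 m³
T² = 8.64622 × 10^18 s²
GM = 4π² × (4.45124 × 10^34) / (8.64622 × 10^18) = 2.03243 × 10^17 m³/s²
GM ≈ 2.032 × 10^17 m³/s²

Final answer: GM = 2.032 × 10^17 m³/s²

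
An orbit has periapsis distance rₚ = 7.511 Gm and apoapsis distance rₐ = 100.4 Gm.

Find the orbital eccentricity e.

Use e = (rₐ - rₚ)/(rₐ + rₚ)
rₚ = 7.511 Gm = 7.511 × 10^9 m
rₐ = 100.4 Gm = 1.004 × 10^11 m
rₐ − rₚ = 9.2889 × 10^10 m
rₐ + rₚ = 1.07911 × 10^11 m
e = (rₐ − rₚ)/(rₐ + rₚ) = 0.860793

Final answer: e = 0.8608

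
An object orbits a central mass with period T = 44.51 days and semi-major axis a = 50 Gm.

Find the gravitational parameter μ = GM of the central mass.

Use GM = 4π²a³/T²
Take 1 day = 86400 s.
T = 44.51 days = 3.84566 × 10^6 s
a = 50 Gm = 5 × 10^10 m
a³ = 1.25 × 10^32 m³
T² = 1.47891 × 10^13 s²
GM = 4π² × (1.25 × 10^32) / (1.47891 × 10^13) = 3.33678 × 10^20 m³/s²
GM ≈ 3.337 × 10^20 m³/s²

Final answer: GM = 3.337 × 10^20 m³/s²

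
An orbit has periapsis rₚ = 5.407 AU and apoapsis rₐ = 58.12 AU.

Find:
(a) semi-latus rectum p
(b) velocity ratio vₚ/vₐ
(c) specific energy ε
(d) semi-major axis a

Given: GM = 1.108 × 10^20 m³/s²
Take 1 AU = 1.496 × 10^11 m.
rₚ = 5.407 AU = 8.08887 × 10^11 m
rₐ = 58.12 AU = 8.69475 × 10^12 m
GM = 1.108 × 10^20 m³/s²
a = (rₚ + rₐ)/2 = 4.75182 × 10^12 m
e = (rₐ − rₚ)/(rₐ + rₚ) = (7.88586 × 10^12) / (9.50364 × 10^12) = 0.829773
(a) 1 − e² = 0.311476;  p = a(1 − e²) = 4.75182 × 10^12 × 0.311476 = 1.48008 × 10^12 m ≈ 9.894 AU
(b) vₚ/vₐ = rₐ/rₚ (angular momentum) = (8.69475 × 10^12) / (8.08887 × 10^11) = 10.749 ≈ 10.75
(c) 2a = 9.50364 × 10^12 m;  ε = −GM/(2a) = -1.16587 × 10^7 J/kg ≈ -11.66 MJ/kg
(d) a = 4.75182 × 10^12 m ≈ 31.76 AU

Final answer:
(a) semi-latus rectum p = 9.894 AU
(b) velocity ratio vₚ/vₐ = 10.75
(c) specific energy ε = -11.66 MJ/kg
(d) semi-major axis a = 31.76 AU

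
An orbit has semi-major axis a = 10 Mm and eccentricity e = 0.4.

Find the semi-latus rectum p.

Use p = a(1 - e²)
a = 10 Mm = 1 × 10^7 m
e = 0.4,  e² = 0.16,  1 − e² = 0.84
p = a(1 − e²) = 1 × 10^7 m × 0.84 = 8.4 × 10^6 m ≈ 8.4 Mm

Final answer: p = 8.4 Mm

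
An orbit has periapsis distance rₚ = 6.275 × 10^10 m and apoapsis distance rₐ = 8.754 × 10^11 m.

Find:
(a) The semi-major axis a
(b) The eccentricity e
rₚ = 6.275 × 10^10 m
rₐ = 8.754 × 10^11 m
(a) a = (rₚ + rₐ)/2 = 4.69075 × 10^11 m ≈ 4.691 × 10^11 m
(b) e = (rₐ − rₚ)/(rₐ + rₚ) = (8.1265 × 10^11) / (9.3815 × 10^11) = 0.866226

Final answer:
(a) a = 4.691 × 10^11 m
(b) e = 0.8662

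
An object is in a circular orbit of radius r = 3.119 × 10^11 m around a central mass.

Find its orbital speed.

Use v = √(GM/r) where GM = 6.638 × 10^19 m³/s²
r = 3.119 × 10^11 m
GM = 6.638 × 10^19 m³/s²
GM/r = (6.638 × 10^19) / (3.119 × 10^11) = 2.12825 × 10^8 m²/s²
v = √(GM/r) = 14588.5 m/s ≈ 14.59 km/s

Final answer: 14.59 km/s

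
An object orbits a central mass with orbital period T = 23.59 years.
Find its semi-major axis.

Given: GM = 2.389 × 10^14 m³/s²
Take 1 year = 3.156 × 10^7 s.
T = 23.59 years = 7.445 × 10^8 s
GM = 2.389 × 10^14 m³/s²
Kepler's third law: a³ = GM T² / (4π²)
T² = 5.54281 × 10^17 s²
a³ = (2.389 × 10^14) × (5.54281 × 10^17) / (4π²) = 3.35418 × 10^30 m³
a = (a³)^(1/3) = 1.49691 × 10^10 m ≈ 1.497 × 10^10 m

Final answer: 1.497 × 10^10 m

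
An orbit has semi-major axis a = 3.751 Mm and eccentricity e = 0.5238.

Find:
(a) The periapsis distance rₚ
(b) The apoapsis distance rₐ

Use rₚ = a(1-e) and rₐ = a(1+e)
a = 3.751 Mm = 3.751 × 10^6 m
e = 0.5238:  1 − e = 0.4762,  1 + e = 1.5238
(a) rₚ = a(1 − e) = 3.751 × 10^6 m × 0.4762 = 1.78623 × 10^6 m ≈ 1.786 Mm
(b) rₐ = a(1 + e) = 3.751 × 10^6 m × 1.5238 = 5.71577 × 10^6 m ≈ 5.716 Mm

Final answer:
(a) rₚ = 1.786 Mm
(b) rₐ = 5.716 Mm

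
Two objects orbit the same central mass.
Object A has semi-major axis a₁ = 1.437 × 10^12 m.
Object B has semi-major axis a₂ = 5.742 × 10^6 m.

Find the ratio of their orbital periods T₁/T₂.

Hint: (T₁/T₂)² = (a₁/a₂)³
a₁ = 1.437 × 10^12 m
a₂ = 5.742 × 10^6 m
a₁/a₂ = 250261
T₁/T₂ = (a₁/a₂)^(3/2) = (250261)^1.5 = 1.25196 × 10^8

Final answer: T₁/T₂ = 1.252 × 10^8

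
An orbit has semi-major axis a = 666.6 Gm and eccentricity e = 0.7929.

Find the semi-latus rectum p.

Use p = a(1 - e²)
a = 666.6 Gm = 6.666 × 10^11 m
e = 0.7929,  e² = 0.62869,  1 − e² = 0.37131
p = a(1 − e²) = 6.666 × 10^11 m × 0.37131 = 2.47515 × 10^11 m ≈ 247.5 Gm

Final answer: p = 247.5 Gm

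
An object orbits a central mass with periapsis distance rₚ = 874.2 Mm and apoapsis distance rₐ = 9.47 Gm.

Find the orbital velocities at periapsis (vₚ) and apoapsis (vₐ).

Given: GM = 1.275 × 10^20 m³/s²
rₚ = 874.2 Mm = 8.742 × 10^8 m
rₐ = 9.47 Gm = 9.47 × 10^9 m
GM = 1.275 × 10^20 m³/s²
a = (rₚ + rₐ)/2 = 5.1721 × 10^9 m
Vis-viva: v² = GM (2/r − 1/a)
vₚ² = 1.275 × 10^20 × (2.28781 × 10^-9 − 1.93345 × 10^-10) = 2.67044 × 10^11 m²/s²
vₚ = 516763 m/s ≈ 516.8 km/s
vₐ² = 1.275 × 10^20 × (2.11193 × 10^-10 − 1.93345 × 10^-10) = 2.27564 × 10^9 m²/s²
vₐ = 47703.7 m/s ≈ 47.7 km/s

Final answer: vₚ = 516.8 km/s, vₐ = 47.7 km/s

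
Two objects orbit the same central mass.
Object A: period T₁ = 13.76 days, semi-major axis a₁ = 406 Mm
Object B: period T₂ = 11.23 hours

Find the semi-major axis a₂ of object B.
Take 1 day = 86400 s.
T₁ = 13.76 days = 1.18886 × 10^6 s
T₂ = 11.23 hours = 40428 s
a₁ = 406 Mm = 4.06 × 10^8 m
Kepler's third law: (T₂/T₁)² = (a₂/a₁)³  ⇒  a₂ = a₁ (T₂/T₁)^(2/3)
T₂/T₁ = 0.0340056
(T₂/T₁)^(2/3) = 0.104962
a₂ = 4.06 × 10^8 m × 0.104962 = 4.26147 × 10^7 m ≈ 42.61 Mm

Final answer: a₂ = 42.61 Mm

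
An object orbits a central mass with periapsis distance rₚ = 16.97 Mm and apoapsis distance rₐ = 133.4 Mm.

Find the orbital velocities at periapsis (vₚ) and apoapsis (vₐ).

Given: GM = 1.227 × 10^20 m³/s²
rₚ = 16.97 Mm = 1.697 × 10^7 m
rₐ = 133.4 Mm = 1.334 × 10^8 m
GM = 1.227 × 10^20 m³/s²
a = (rₚ + rₐ)/2 = 7.5185 × 10^7 m
Vis-viva: v² = GM (2/r − 1/a)
vₚ² = 1.227 × 10^20 × (1.17855 × 10^-7 − 1.33005 × 10^-8) = 1.28288 × 10^13 m²/s²
vₚ = 3.58174 × 10^6 m/s ≈ 3582 km/s
vₐ² = 1.227 × 10^20 × (1.49925 × 10^-8 − 1.33005 × 10^-8) = 2.07606 × 10^11 m²/s²
vₐ = 455638 m/s ≈ 455.6 km/s

Final answer: vₚ = 3582 km/s, vₐ = 455.6 km/s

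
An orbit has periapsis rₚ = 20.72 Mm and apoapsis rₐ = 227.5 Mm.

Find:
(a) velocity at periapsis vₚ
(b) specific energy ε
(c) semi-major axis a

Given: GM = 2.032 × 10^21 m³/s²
rₚ = 20.72 Mm = 2.072 × 10^7 m
rₐ = 227.5 Mm = 2.275 × 10^8 m
GM = 2.032 × 10^21 m³/s²
a = (rₚ + rₐ)/2 = 1.2411 × 10^8 m
e = (rₐ − rₚ)/(rₐ + rₚ) = (2.0678 × 10^8) / (2.4822 × 10^8) = 0.833051
(a) vₚ² = GM (2/rₚ − 1/a) = 2.032 × 10^21 × (9.65251 × 10^-8 − 8.05737 × 10^-9) = 1.79766 × 10^14 m²/s²;  vₚ = 1.34077 × 10^7 m/s ≈ 1.341 × 10^4 km/s
(b) 2a = 2.4822 × 10^8 m;  ε = −GM/(2a) = -8.18629 × 10^12 J/kg ≈ -8186 GJ/kg
(c) a = 1.2411 × 10^8 m ≈ 124.1 Mm

Final answer:
(a) velocity at periapsis vₚ = 1.341 × 10^4 km/s
(b) specific energy ε = -8186 GJ/kg
(c) semi-major axis a = 124.1 Mm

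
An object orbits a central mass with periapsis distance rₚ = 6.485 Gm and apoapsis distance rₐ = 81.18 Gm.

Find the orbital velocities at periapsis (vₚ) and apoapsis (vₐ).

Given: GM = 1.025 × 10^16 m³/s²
rₚ = 6.485 Gm = 6.485 × 10^9 m
rₐ = 81.18 Gm = 8.118 × 10^10 m
GM = 1.025 × 10^16 m³/s²
a = (rₚ + rₐ)/2 = 4.38325 × 10^10 m
Vis-viva: v² = GM (2/r − 1/a)
vₚ² = 1.025 × 10^16 × (3.08404 × 10^-10 − 2.28141 × 10^-11) = 2.9273 × 10^6 m²/s²
vₚ = 1710.93 m/s ≈ 1.711 km/s
vₐ² = 1.025 × 10^16 × (2.46366 × 10^-11 − 2.28141 × 10^-11) = 18680.5 m²/s²
vₐ = 136.677 m/s ≈ 136.7 m/s

Final answer: vₚ = 1.711 km/s, vₐ = 136.7 m/s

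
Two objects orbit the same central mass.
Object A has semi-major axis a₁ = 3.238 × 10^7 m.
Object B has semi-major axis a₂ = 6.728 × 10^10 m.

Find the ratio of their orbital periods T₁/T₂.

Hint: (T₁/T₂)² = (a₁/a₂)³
a₁ = 3.238 × 10^7 m
a₂ = 6.728 × 10^10 m
a₁/a₂ = 0.000481272
T₁/T₂ = (a₁/a₂)^(3/2) = (0.000481272)^1.5 = 1.05581 × 10^-5

Final answer: T₁/T₂ = 1.056 × 10^-5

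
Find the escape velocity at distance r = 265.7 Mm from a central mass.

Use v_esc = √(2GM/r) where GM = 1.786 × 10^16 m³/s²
r = 265.7 Mm = 2.657 × 10^8 m
GM = 1.786 × 10^16 m³/s²
2GM/r = 2 × (1.786 × 10^16) / (2.657 × 10^8) = 1.34437 × 10^8 m²/s²
v_esc = √(2GM/r) = 11594.7 m/s ≈ 11.59 km/s

Final answer: 11.59 km/s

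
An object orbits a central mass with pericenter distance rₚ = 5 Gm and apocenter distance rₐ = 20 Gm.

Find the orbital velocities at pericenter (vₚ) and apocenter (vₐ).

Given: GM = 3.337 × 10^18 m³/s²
rₚ = 5 Gm = 5 × 10^9 m
rₐ = 20 Gm = 2 × 10^10 m
GM = 3.337 × 10^18 m³/s²
a = (rₚ + rₐ)/2 = 1.25 × 10^10 m
Vis-viva: v² = GM (2/r − 1/a)
vₚ² = 3.337 × 10^18 × (4 × 10^-10 − 8 × 10^-11) = 1.06784 × 10^9 m²/s²
vₚ = 32677.8 m/s ≈ 32.68 km/s
vₐ² = 3.337 × 10^18 × (1 × 10^-10 − 8 × 10^-11) = 6.674 × 10^7 m²/s²
vₐ = 8169.46 m/s ≈ 8.169 km/s

Final answer: vₚ = 32.68 km/s, vₐ = 8.169 km/s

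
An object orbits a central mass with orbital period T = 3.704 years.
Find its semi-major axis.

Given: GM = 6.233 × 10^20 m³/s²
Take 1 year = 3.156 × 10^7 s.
T = 3.704 years = 1.16898 × 10^8 s
GM = 6.233 × 10^20 m³/s²
Kepler's third law: a³ = GM T² / (4π²)
T² = 1.36652 × 10^16 s²
a³ = (6.233 × 10^20) × (1.36652 × 10^16) / (4π²) = 2.15751 × 10^35 m³
a = (a³)^(1/3) = 5.9977 × 10^11 m ≈ 599.8 Gm

Final answer: 599.8 Gm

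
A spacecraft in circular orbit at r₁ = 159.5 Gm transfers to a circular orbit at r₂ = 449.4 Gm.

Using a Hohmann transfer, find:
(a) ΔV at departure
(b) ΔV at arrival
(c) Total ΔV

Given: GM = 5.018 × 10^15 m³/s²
r₁ = 159.5 Gm = 1.595 × 10^11 m
r₂ = 449.4 Gm = 4.494 × 10^11 m
GM = 5.018 × 10^15 m³/s²
Transfer ellipse: a_t = (r₁ + r₂)/2 = 3.0445 × 10^11 m
Circular speed at r₁: v₁ = √(GM/r₁) = 177.372 m/s
Transfer speed at r₁ (periapsis): v₁ₜ = √(GM(2/r₁ − 1/a_t)) = 215.498 m/s
(a) ΔV₁ = v₁ₜ − v₁ = 38.1262 m/s ≈ 38.13 m/s
Circular speed at r₂: v₂ = √(GM/r₂) = 105.669 m/s
Transfer speed at r₂ (apoapsis): v₂ₜ = √(GM(2/r₂ − 1/a_t)) = 76.4841 m/s
(b) ΔV₂ = v₂ − v₂ₜ = 29.1852 m/s ≈ 29.19 m/s
(c) ΔV_total = ΔV₁ + ΔV₂ = 67.3114 m/s ≈ 67.31 m/s

Final answer:
(a) ΔV₁ = 38.13 m/s
(b) ΔV₂ = 29.19 m/s
(c) ΔV_total = 67.31 m/s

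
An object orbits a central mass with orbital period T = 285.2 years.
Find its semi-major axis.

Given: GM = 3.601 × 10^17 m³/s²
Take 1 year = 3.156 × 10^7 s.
T = 285.2 years = 9.00091 × 10^9 s
GM = 3.601 × 10^17 m³/s²
Kepler's third law: a³ = GM T² / (4π²)
T² = 8.10164 × 10^19 s²
a³ = (3.601 × 10^17) × (8.10164 × 10^19) / (4π²) = 7.38986 × 10^35 m³
a = (a³)^(1/3) = 9.04091 × 10^11 m ≈ 9.041 × 10^11 m

Final answer: 9.041 × 10^11 m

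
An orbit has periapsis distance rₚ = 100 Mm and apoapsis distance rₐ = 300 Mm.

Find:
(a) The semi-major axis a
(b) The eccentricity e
rₚ = 100 Mm = 1 × 10^8 m
rₐ = 300 Mm = 3 × 10^8 m
(a) a = (rₚ + rₐ)/2 = 2 × 10^8 m ≈ 200 Mm
(b) e = (rₐ − rₚ)/(rₐ + rₚ) = (2 × 10^8) / (4 × 10^8) = 0.5

Final answer:
(a) a = 200 Mm
(b) e = 0.5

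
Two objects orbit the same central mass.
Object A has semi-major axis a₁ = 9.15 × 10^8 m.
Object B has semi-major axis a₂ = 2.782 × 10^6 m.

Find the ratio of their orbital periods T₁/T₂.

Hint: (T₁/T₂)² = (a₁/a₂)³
a₁ = 9.15 × 10^8 m
a₂ = 2.782 × 10^6 m
a₁/a₂ = 328.9
T₁/T₂ = (a₁/a₂)^(3/2) = (328.9)^1.5 = 5964.8

Final answer: T₁/T₂ = 5965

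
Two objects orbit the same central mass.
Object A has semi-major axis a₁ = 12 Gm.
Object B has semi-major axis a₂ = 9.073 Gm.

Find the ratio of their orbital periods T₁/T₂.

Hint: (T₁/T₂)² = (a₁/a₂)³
a₁ = 12 Gm = 1.2 × 10^10 m
a₂ = 9.073 Gm = 9.073 × 10^9 m
a₁/a₂ = 1.32261
T₁/T₂ = (a₁/a₂)^(3/2) = (1.32261)^1.5 = 1.52106

Final answer: T₁/T₂ = 1.521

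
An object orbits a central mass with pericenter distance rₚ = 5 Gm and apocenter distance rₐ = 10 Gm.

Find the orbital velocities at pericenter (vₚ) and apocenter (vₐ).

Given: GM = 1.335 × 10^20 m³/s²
rₚ = 5 Gm = 5 × 10^9 m
rₐ = 10 Gm = 1 × 10^10 m
GM = 1.335 × 10^20 m³/s²
a = (rₚ + rₐ)/2 = 7.5 × 10^9 m
Vis-viva: v² = GM (2/r − 1/a)
vₚ² = 1.335 × 10^20 × (4 × 10^-10 − 1.33333 × 10^-10) = 3.56 × 10^10 m²/s²
vₚ = 188680 m/s ≈ 188.7 km/s
vₐ² = 1.335 × 10^20 × (2 × 10^-10 − 1.33333 × 10^-10) = 8.9 × 10^9 m²/s²
vₐ = 94339.8 m/s ≈ 94.34 km/s

Final answer: vₚ = 188.7 km/s, vₐ = 94.34 km/s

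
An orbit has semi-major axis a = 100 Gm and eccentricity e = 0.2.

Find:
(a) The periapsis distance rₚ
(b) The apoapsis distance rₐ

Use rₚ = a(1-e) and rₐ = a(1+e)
a = 100 Gm = 1 × 10^11 m
e = 0.2:  1 − e = 0.8,  1 + e = 1.2
(a) rₚ = a(1 − e) = 1 × 10^11 m × 0.8 = 8 × 10^10 m ≈ 80 Gm
(b) rₐ = a(1 + e) = 1 × 10^11 m × 1.2 = 1.2 × 10^11 m ≈ 120 Gm

Final answer:
(a) rₚ = 80 Gm
(b) rₐ = 120 Gm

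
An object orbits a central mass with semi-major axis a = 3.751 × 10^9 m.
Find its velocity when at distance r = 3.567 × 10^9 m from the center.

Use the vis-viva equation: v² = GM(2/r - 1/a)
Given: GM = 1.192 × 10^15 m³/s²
a = 3.751 × 10^9 m
r = 3.567 × 10^9 m
GM = 1.192 × 10^15 m³/s²
2/r − 1/a = 5.60695 × 10^-10 − 2.66596 × 10^-10 = 2.941 × 10^-10 m⁻¹
v² = GM (2/r − 1/a) = 350567 m²/s²
v = 592.087 m/s ≈ 592.1 m/s

Final answer: 592.1 m/s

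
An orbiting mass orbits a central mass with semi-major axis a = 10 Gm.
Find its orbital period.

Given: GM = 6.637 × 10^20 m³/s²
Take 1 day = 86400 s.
a = 10 Gm = 1 × 10^10 m
GM = 6.637 × 10^20 m³/s²
a³ = 1 × 10^30 m³
T = 2π √(a³/GM) = 2π √((1 × 10^30) / (6.637 × 10^20)) = 2π × 38816.3 s
T = 243890 s ≈ 2.823 days

Final answer: 2.823 days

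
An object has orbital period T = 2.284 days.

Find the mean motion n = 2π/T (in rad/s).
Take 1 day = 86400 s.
T = 2.284 days = 197338 s
n = 2π / 197338 s = 3.18398 × 10^-5 rad/s ≈ 3.184 × 10^-5 rad/s

Final answer: n = 3.184 × 10^-5 rad/s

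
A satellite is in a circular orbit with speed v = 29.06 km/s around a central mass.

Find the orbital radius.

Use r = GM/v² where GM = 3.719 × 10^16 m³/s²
v = 29.06 km/s = 29060 m/s
GM = 3.719 × 10^16 m³/s²
v² = 8.44484 × 10^8 m²/s²
r = GM/v² = (3.719 × 10^16) / (8.44484 × 10^8) = 4.40387 × 10^7 m ≈ 4.404 × 10^7 m

Final answer: 4.404 × 10^7 m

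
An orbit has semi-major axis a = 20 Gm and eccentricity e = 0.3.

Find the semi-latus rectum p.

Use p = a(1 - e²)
a = 20 Gm = 2 × 10^10 m
e = 0.3,  e² = 0.09,  1 − e² = 0.91
p = a(1 − e²) = 2 × 10^10 m × 0.91 = 1.82 × 10^10 m ≈ 18.2 Gm

Final answer: p = 18.2 Gm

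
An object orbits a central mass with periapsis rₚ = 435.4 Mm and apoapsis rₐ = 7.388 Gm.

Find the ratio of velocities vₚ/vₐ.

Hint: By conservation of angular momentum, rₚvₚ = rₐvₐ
rₚ = 435.4 Mm = 4.354 × 10^8 m
rₐ = 7.388 Gm = 7.388 × 10^9 m
rₚvₚ = rₐvₐ  ⇒  vₚ/vₐ = rₐ/rₚ
vₚ/vₐ = (7.388 × 10^9) / (4.354 × 10^8) = 16.9683

Final answer: vₚ/vₐ = 16.97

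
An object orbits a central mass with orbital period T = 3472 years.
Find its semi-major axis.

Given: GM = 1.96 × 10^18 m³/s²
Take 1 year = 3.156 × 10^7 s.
T = 3472 years = 1.09576 × 10^11 s
GM = 1.96 × 10^18 m³/s²
Kepler's third law: a³ = GM T² / (4π²)
T² = 1.2007 × 10^22 s²
a³ = (1.96 × 10^18) × (1.2007 × 10^22) / (4π²) = 5.96115 × 10^38 m³
a = (a³)^(1/3) = 8.41608 × 10^12 m ≈ 8.416 Tm

Final answer: 8.416 Tm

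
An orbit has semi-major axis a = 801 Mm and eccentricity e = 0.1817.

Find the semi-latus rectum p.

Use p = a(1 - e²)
a = 801 Mm = 8.01 × 10^8 m
e = 0.1817,  e² = 0.0330149,  1 − e² = 0.966985
p = a(1 − e²) = 8.01 × 10^8 m × 0.966985 = 7.74555 × 10^8 m ≈ 774.6 Mm

Final answer: p = 774.6 Mm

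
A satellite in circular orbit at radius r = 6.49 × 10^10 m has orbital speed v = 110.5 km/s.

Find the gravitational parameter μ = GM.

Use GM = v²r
r = 6.49 × 10^10 m
v = 110.5 km/s = 110500 m/s
v² = 1.22102 × 10^10 m²/s²
GM = v²r = 1.22102 × 10^10 × 6.49 × 10^10 = 7.92445 × 10^20 m³/s²
GM ≈ 7.924 × 10^20 m³/s²

Final answer: GM = 7.924 × 10^20 m³/s²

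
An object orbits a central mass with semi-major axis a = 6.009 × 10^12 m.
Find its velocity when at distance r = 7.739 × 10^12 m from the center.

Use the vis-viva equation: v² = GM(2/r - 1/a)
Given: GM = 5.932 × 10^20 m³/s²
a = 6.009 × 10^12 m
r = 7.739 × 10^12 m
GM = 5.932 × 10^20 m³/s²
2/r − 1/a = 2.58431 × 10^-13 − 1.66417 × 10^-13 = 9.20143 × 10^-14 m⁻¹
v² = GM (2/r − 1/a) = 5.45829 × 10^7 m²/s²
v = 7388.02 m/s ≈ 7.388 km/s

Final answer: 7.388 km/s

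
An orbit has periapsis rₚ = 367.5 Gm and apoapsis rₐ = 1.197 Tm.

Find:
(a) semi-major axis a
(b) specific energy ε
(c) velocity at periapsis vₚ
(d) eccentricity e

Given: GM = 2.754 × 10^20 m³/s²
rₚ = 367.5 Gm = 3.675 × 10^11 m
rₐ = 1.197 Tm = 1.197 × 10^12 m
GM = 2.754 × 10^20 m³/s²
a = (rₚ + rₐ)/2 = 7.8225 × 10^11 m
e = (rₐ − rₚ)/(rₐ + rₚ) = (8.295 × 10^11) / (1.5645 × 10^12) = 0.530201
(a) a = 7.8225 × 10^11 m ≈ 782.2 Gm
(b) 2a = 1.5645 × 10^12 m;  ε = −GM/(2a) = -1.76031 × 10^8 J/kg ≈ -176 MJ/kg
(c) vₚ² = GM (2/rₚ − 1/a) = 2.754 × 10^20 × (5.44218 × 10^-12 − 1.27836 × 10^-12) = 1.14671 × 10^9 m²/s²;  vₚ = 33863.2 m/s ≈ 33.86 km/s
(d) e = 0.530201 ≈ 0.5302

Final answer:
(a) semi-major axis a = 782.2 Gm
(b) specific energy ε = -176 MJ/kg
(c) velocity at periapsis vₚ = 33.86 km/s
(d) eccentricity e = 0.5302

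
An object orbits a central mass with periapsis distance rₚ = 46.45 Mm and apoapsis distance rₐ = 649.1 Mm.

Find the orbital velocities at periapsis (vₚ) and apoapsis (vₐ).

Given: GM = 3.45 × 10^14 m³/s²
rₚ = 46.45 Mm = 4.645 × 10^7 m
rₐ = 649.1 Mm = 6.491 × 10^8 m
GM = 3.45 × 10^14 m³/s²
a = (rₚ + rₐ)/2 = 3.47775 × 10^8 m
Vis-viva: v² = GM (2/r − 1/a)
vₚ² = 3.45 × 10^14 × (4.30571 × 10^-8 − 2.87542 × 10^-9) = 1.38627 × 10^7 m²/s²
vₚ = 3723.26 m/s ≈ 3.723 km/s
vₐ² = 3.45 × 10^14 × (3.08119 × 10^-9 − 2.87542 × 10^-9) = 70989.6 m²/s²
vₐ = 266.439 m/s ≈ 266.4 m/s

Final answer: vₚ = 3.723 km/s, vₐ = 266.4 m/s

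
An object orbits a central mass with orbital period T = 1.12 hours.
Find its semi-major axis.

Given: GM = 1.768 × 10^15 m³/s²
T = 1.12 hours = 4032 s
GM = 1.768 × 10^15 m³/s²
Kepler's third law: a³ = GM T² / (4π²)
T² = 1.6257 × 10^7 s²
a³ = (1.768 × 10^15) × (1.6257 × 10^7) / (4π²) = 7.28054 × 10^20 m³
a = (a³)^(1/3) = 8.99611 × 10^6 m ≈ 8.996 Mm

Final answer: 8.996 Mm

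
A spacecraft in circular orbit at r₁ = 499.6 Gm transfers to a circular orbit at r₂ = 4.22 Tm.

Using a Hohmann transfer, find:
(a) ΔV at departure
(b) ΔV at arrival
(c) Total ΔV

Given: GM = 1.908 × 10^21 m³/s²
r₁ = 499.6 Gm = 4.996 × 10^11 m
r₂ = 4.22 Tm = 4.22 × 10^12 m
GM = 1.908 × 10^21 m³/s²
Transfer ellipse: a_t = (r₁ + r₂)/2 = 2.3598 × 10^12 m
Circular speed at r₁: v₁ = √(GM/r₁) = 61798.5 m/s
Transfer speed at r₁ (periapsis): v₁ₜ = √(GM(2/r₁ − 1/a_t)) = 82641.2 m/s
(a) ΔV₁ = v₁ₜ − v₁ = 20842.7 m/s ≈ 20.84 km/s
Circular speed at r₂: v₂ = √(GM/r₂) = 21263.4 m/s
Transfer speed at r₂ (apoapsis): v₂ₜ = √(GM(2/r₂ − 1/a_t)) = 9783.78 m/s
(b) ΔV₂ = v₂ − v₂ₜ = 11479.6 m/s ≈ 11.48 km/s
(c) ΔV_total = ΔV₁ + ΔV₂ = 32322.3 m/s ≈ 32.32 km/s

Final answer:
(a) ΔV₁ = 20.84 km/s
(b) ΔV₂ = 11.48 km/s
(c) ΔV_total = 32.32 km/s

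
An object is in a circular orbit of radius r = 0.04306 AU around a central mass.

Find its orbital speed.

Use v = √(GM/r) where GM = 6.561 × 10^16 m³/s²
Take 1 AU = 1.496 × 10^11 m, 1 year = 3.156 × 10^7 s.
r = 0.04306 AU = 6.44178 × 10^9 m
GM = 6.561 × 10^16 m³/s²
GM/r = (6.561 × 10^16) / (6.44178 × 10^9) = 1.01851 × 10^7 m²/s²
v = √(GM/r) = 3191.41 m/s ≈ 0.6733 AU/year

Final answer: 0.6733 AU/year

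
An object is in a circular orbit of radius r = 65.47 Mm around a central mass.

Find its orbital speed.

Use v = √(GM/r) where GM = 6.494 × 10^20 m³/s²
r = 65.47 Mm = 6.547 × 10^7 m
GM = 6.494 × 10^20 m³/s²
GM/r = (6.494 × 10^20) / (6.547 × 10^7) = 9.91905 × 10^12 m²/s²
v = √(GM/r) = 3.14945 × 10^6 m/s ≈ 3149 km/s

Final answer: 3149 km/s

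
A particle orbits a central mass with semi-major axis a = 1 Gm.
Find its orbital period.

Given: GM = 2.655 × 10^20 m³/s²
a = 1 Gm = 1 × 10^9 m
GM = 2.655 × 10^20 m³/s²
a³ = 1 × 10^27 m³
T = 2π √(a³/GM) = 2π √((1 × 10^27) / (2.655 × 10^20)) = 2π × 1940.74 s
T = 12194 s ≈ 3.387 hours

Final answer: 3.387 hours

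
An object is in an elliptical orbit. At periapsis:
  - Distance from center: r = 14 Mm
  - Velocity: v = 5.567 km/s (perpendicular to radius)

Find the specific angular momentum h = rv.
r = 14 Mm = 1.4 × 10^7 m
v = 5.567 km/s = 5567 m/s
h = rv = 1.4 × 10^7 × 5567 = 7.7938 × 10^10 m²/s ≈ 7.794 × 10^10 m²/s

Final answer: h = 7.794 × 10^10 m²/s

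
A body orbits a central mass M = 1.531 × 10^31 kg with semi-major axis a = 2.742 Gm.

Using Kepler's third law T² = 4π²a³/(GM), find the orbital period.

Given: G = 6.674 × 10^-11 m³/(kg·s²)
M = 1.531 × 10^31 kg
GM = G × M = 6.674 × 10^-11 × 1.531 × 10^31 = 1.02179 × 10^21 m³/s²
a = 2.742 Gm = 2.742 × 10^9 m
a³ = 2.06159 × 10^28 m³
T = 2π √(a³/GM) = 2π √((2.06159 × 10^28) / (1.02179 × 10^21)) = 2π × 4491.8 s
T = 28222.8 s ≈ 7.84 hours

Final answer: 7.84 hours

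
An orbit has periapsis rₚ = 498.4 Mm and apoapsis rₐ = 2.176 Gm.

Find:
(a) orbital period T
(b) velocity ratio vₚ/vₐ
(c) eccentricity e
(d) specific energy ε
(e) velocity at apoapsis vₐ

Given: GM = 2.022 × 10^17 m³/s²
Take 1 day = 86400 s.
rₚ = 498.4 Mm = 4.984 × 10^8 m
rₐ = 2.176 Gm = 2.176 × 10^9 m
GM = 2.022 × 10^17 m³/s²
a = (rₚ + rₐ)/2 = 1.3372 × 10^9 m
e = (rₐ − rₚ)/(rₐ + rₚ) = (1.6776 × 10^9) / (2.6744 × 10^9) = 0.627281
(a) a³ = 2.39105 × 10^27 m³;  T = 2π √(a³/GM) = 2π × 108744 s = 683257 s ≈ 7.908 days
(b) vₚ/vₐ = rₐ/rₚ (angular momentum) = (2.176 × 10^9) / (4.984 × 10^8) = 4.36597 ≈ 4.366
(c) e = 0.627281 ≈ 0.6273
(d) 2a = 2.6744 × 10^9 m;  ε = −GM/(2a) = -7.56057 × 10^7 J/kg ≈ -75.61 MJ/kg
(e) vₐ² = GM (2/rₐ − 1/a) = 2.022 × 10^17 × (9.19118 × 10^-10 − 7.47831 × 10^-10) = 3.46341 × 10^7 m²/s²;  vₐ = 5885.07 m/s ≈ 5.885 km/s

Final answer:
(a) orbital period T = 7.908 days
(b) velocity ratio vₚ/vₐ = 4.366
(c) eccentricity e = 0.6273
(d) specific energy ε = -75.61 MJ/kg
(e) velocity at apoapsis vₐ = 5.885 km/s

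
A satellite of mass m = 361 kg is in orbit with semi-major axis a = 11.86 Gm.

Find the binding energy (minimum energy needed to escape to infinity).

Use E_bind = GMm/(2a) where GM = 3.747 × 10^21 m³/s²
a = 11.86 Gm = 1.186 × 10^10 m
GM = 3.747 × 10^21 m³/s²
m = 361 kg
GMm = 3.747 × 10^21 × 361 = 1.35267 × 10^24 m³·kg/s²
2a = 2.372 × 10^10 m
E_bind = GMm/(2a) = 5.70264 × 10^13 J ≈ 57.03 TJ

Final answer: 57.03 TJ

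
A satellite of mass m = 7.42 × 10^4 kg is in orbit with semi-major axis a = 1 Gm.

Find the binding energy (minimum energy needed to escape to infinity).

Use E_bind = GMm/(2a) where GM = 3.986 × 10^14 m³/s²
a = 1 Gm = 1 × 10^9 m
GM = 3.986 × 10^14 m³/s²
m = 7.42 × 10^4 kg
GMm = 3.986 × 10^14 × 74200 = 2.95761 × 10^19 m³·kg/s²
2a = 2 × 10^9 m
E_bind = GMm/(2a) = 1.47881 × 10^10 J ≈ 14.79 GJ

Final answer: 14.79 GJ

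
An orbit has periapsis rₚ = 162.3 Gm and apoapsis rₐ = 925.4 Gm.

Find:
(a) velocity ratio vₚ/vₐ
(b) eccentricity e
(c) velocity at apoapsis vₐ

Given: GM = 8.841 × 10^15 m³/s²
rₚ = 162.3 Gm = 1.623 × 10^11 m
rₐ = 925.4 Gm = 9.254 × 10^11 m
GM = 8.841 × 10^15 m³/s²
a = (rₚ + rₐ)/2 = 5.4385 × 10^11 m
e = (rₐ − rₚ)/(rₐ + rₚ) = (7.631 × 10^11) / (1.0877 × 10^12) = 0.701572
(a) vₚ/vₐ = rₐ/rₚ (angular momentum) = (9.254 × 10^11) / (1.623 × 10^11) = 5.70179 ≈ 5.702
(b) e = 0.701572 ≈ 0.7016
(c) vₐ² = GM (2/rₐ − 1/a) = 8.841 × 10^15 × (2.16123 × 10^-12 − 1.83874 × 10^-12) = 2851.09 m²/s²;  vₐ = 53.3956 m/s ≈ 53.4 m/s

Final answer:
(a) velocity ratio vₚ/vₐ = 5.702
(b) eccentricity e = 0.7016
(c) velocity at apoapsis vₐ = 53.4 m/s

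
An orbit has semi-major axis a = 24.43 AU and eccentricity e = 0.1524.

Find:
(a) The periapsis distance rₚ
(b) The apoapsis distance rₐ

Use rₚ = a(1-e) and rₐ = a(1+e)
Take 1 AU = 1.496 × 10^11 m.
a = 24.43 AU = 3.65473 × 10^12 m
e = 0.1524:  1 − e = 0.8476,  1 + e = 1.1524
(a) rₚ = a(1 − e) = 3.65473 × 10^12 m × 0.8476 = 3.09775 × 10^12 m ≈ 20.71 AU
(b) rₐ = a(1 + e) = 3.65473 × 10^12 m × 1.1524 = 4.21171 × 10^12 m ≈ 28.15 AU

Final answer:
(a) rₚ = 20.71 AU
(b) rₐ = 28.15 AU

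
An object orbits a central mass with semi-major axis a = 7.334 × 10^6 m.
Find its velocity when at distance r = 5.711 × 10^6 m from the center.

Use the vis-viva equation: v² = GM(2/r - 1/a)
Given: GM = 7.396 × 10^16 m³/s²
a = 7.334 × 10^6 m
r = 5.711 × 10^6 m
GM = 7.396 × 10^16 m³/s²
2/r − 1/a = 3.50201 × 10^-7 − 1.36351 × 10^-7 = 2.1385 × 10^-7 m⁻¹
v² = GM (2/r − 1/a) = 1.58164 × 10^10 m²/s²
v = 125763 m/s ≈ 125.8 km/s

Final answer: 125.8 km/s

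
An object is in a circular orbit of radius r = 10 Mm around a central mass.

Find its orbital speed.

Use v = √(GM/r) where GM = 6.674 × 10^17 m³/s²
r = 10 Mm = 1 × 10^7 m
GM = 6.674 × 10^17 m³/s²
GM/r = (6.674 × 10^17) / (1 × 10^7) = 6.674 × 10^10 m²/s²
v = √(GM/r) = 258341 m/s ≈ 258.3 km/s

Final answer: 258.3 km/s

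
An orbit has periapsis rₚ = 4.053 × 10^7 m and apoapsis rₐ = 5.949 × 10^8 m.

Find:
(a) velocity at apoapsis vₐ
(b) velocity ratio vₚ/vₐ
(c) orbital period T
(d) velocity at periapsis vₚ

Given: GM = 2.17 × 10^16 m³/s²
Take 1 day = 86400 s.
rₚ = 4.053 × 10^7 m
rₐ = 5.949 × 10^8 m
GM = 2.17 × 10^16 m³/s²
a = (rₚ + rₐ)/2 = 3.17715 × 10^8 m
e = (rₐ − rₚ)/(rₐ + rₚ) = (5.5437 × 10^8) / (6.3543 × 10^8) = 0.872433
(a) vₐ² = GM (2/rₐ − 1/a) = 2.17 × 10^16 × (3.36191 × 10^-9 − 3.14747 × 10^-9) = 4.65323 × 10^6 m²/s²;  vₐ = 2157.13 m/s ≈ 2.157 km/s
(b) vₚ/vₐ = rₐ/rₚ (angular momentum) = (5.949 × 10^8) / (4.053 × 10^7) = 14.678 ≈ 14.68
(c) a³ = 3.2071 × 10^25 m³;  T = 2π √(a³/GM) = 2π × 38443.8 s = 241550 s ≈ 2.796 days
(d) vₚ² = GM (2/rₚ − 1/a) = 2.17 × 10^16 × (4.93462 × 10^-8 − 3.14747 × 10^-9) = 1.00251 × 10^9 m²/s²;  vₚ = 31662.5 m/s ≈ 31.66 km/s

Final answer:
(a) velocity at apoapsis vₐ = 2.157 km/s
(b) velocity ratio vₚ/vₐ = 14.68
(c) orbital period T = 2.796 days
(d) velocity at periapsis vₚ = 31.66 km/s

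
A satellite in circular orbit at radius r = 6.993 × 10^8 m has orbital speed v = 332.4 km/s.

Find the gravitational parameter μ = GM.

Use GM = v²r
r = 6.993 × 10^8 m
v = 332.4 km/s = 332400 m/s
v² = 1.1049 × 10^11 m²/s²
GM = v²r = 1.1049 × 10^11 × 6.993 × 10^8 = 7.72655 × 10^19 m³/s²
GM ≈ 7.727 × 10^19 m³/s²

Final answer: GM = 7.727 × 10^19 m³/s²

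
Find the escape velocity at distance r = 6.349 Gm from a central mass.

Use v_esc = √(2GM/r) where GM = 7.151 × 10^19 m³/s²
r = 6.349 Gm = 6.349 × 10^9 m
GM = 7.151 × 10^19 m³/s²
2GM/r = 2 × (7.151 × 10^19) / (6.349 × 10^9) = 2.25264 × 10^10 m²/s²
v_esc = √(2GM/r) = 150088 m/s ≈ 150.1 km/s

Final answer: 150.1 km/s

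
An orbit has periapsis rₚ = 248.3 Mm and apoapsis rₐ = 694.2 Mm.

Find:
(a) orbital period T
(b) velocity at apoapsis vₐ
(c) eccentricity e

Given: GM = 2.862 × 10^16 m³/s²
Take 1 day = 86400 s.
rₚ = 248.3 Mm = 2.483 × 10^8 m
rₐ = 694.2 Mm = 6.942 × 10^8 m
GM = 2.862 × 10^16 m³/s²
a = (rₚ + rₐ)/2 = 4.7125 × 10^8 m
e = (rₐ − rₚ)/(rₐ + rₚ) = (4.459 × 10^8) / (9.425 × 10^8) = 0.473103
(a) a³ = 1.04654 × 10^26 m³;  T = 2π √(a³/GM) = 2π × 60470.3 s = 379946 s ≈ 4.398 days
(b) vₐ² = GM (2/rₐ − 1/a) = 2.862 × 10^16 × (2.88101 × 10^-9 − 2.12202 × 10^-9) = 2.17225 × 10^7 m²/s²;  vₐ = 4660.74 m/s ≈ 4.661 km/s
(c) e = 0.473103 ≈ 0.4731

Final answer:
(a) orbital period T = 4.398 days
(b) velocity at apoapsis vₐ = 4.661 km/s
(c) eccentricity e = 0.4731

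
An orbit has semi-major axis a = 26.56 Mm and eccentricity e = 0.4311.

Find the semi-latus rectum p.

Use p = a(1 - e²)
a = 26.56 Mm = 2.656 × 10^7 m
e = 0.4311,  e² = 0.185847,  1 − e² = 0.814153
p = a(1 − e²) = 2.656 × 10^7 m × 0.814153 = 2.16239 × 10^7 m ≈ 21.62 Mm

Final answer: p = 21.62 Mm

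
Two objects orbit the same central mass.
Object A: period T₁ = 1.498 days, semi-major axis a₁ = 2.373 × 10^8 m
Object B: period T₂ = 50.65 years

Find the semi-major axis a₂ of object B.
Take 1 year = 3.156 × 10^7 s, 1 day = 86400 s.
T₁ = 1.498 days = 129427 s
T₂ = 50.65 years = 1.59851 × 10^9 s
a₁ = 2.373 × 10^8 m
Kepler's third law: (T₂/T₁)² = (a₂/a₁)³  ⇒  a₂ = a₁ (T₂/T₁)^(2/3)
T₂/T₁ = 12350.7
(T₂/T₁)^(2/3) = 534.311
a₂ = 2.373 × 10^8 m × 534.311 = 1.26792 × 10^11 m ≈ 1.268 × 10^11 m

Final answer: a₂ = 1.268 × 10^11 m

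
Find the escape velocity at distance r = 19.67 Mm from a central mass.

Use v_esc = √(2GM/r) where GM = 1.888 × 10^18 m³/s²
r = 19.67 Mm = 1.967 × 10^7 m
GM = 1.888 × 10^18 m³/s²
2GM/r = 2 × (1.888 × 10^18) / (1.967 × 10^7) = 1.91967 × 10^11 m²/s²
v_esc = √(2GM/r) = 438141 m/s ≈ 438.1 km/s

Final answer: 438.1 km/s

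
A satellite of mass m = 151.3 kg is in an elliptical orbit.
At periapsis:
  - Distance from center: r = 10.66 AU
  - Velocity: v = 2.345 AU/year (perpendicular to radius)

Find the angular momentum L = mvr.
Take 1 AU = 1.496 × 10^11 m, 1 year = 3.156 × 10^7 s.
r = 10.66 AU = 1.59474 × 10^12 m
v = 2.345 AU/year = 11115.7 m/s
vr = 11115.7 × 1.59474 × 10^12 = 1.77266 × 10^16 m²/s
L = m × vr = 151.3 × 1.77266 × 10^16 = 2.68204 × 10^18 kg·m²/s ≈ 2.682 × 10^18 kg·m²/s

Final answer: L = 2.682 × 10^18 kg·m²/s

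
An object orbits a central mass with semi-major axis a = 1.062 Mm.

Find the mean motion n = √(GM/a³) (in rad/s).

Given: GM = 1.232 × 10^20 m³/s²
a = 1.062 Mm = 1.062 × 10^6 m
GM = 1.232 × 10^20 m³/s²
a³ = 1.19777 × 10^18 m³
GM/a³ = (1.232 × 10^20) / (1.19777 × 10^18) = 102.858 s⁻²
n = √(GM/a³) = 10.1419 rad/s ≈ 10.14 rad/s

Final answer: n = 10.14 rad/s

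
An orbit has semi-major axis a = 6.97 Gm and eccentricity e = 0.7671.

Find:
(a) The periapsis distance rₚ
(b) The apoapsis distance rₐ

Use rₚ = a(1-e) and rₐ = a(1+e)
a = 6.97 Gm = 6.97 × 10^9 m
e = 0.7671:  1 − e = 0.2329,  1 + e = 1.7671
(a) rₚ = a(1 − e) = 6.97 × 10^9 m × 0.2329 = 1.62331 × 10^9 m ≈ 1.623 Gm
(b) rₐ = a(1 + e) = 6.97 × 10^9 m × 1.7671 = 1.23167 × 10^10 m ≈ 12.32 Gm

Final answer:
(a) rₚ = 1.623 Gm
(b) rₐ = 12.32 Gm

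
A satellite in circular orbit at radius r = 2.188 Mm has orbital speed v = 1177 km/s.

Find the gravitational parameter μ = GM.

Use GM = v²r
r = 2.188 Mm = 2.188 × 10^6 m
v = 1177 km/s = 1.177 × 10^6 m/s
v² = 1.38533 × 10^12 m²/s²
GM = v²r = 1.38533 × 10^12 × 2.188 × 10^6 = 3.0311 × 10^18 m³/s²
GM ≈ 3.031 × 10^18 m³/s²

Final answer: GM = 3.031 × 10^18 m³/s²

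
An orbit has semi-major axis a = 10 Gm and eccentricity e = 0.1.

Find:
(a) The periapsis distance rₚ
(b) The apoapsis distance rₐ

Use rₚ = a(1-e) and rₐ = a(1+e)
a = 10 Gm = 1 × 10^10 m
e = 0.1:  1 − e = 0.9,  1 + e = 1.1
(a) rₚ = a(1 − e) = 1 × 10^10 m × 0.9 = 9 × 10^9 m ≈ 9 Gm
(b) rₐ = a(1 + e) = 1 × 10^10 m × 1.1 = 1.1 × 10^10 m ≈ 11 Gm

Final answer:
(a) rₚ = 9 Gm
(b) rₐ = 11 Gm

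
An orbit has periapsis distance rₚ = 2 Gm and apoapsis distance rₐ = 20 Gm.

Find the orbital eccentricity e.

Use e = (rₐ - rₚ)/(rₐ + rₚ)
rₚ = 2 Gm = 2 × 10^9 m
rₐ = 20 Gm = 2 × 10^10 m
rₐ − rₚ = 1.8 × 10^10 m
rₐ + rₚ = 2.2 × 10^10 m
e = (rₐ − rₚ)/(rₐ + rₚ) = 0.818182

Final answer: e = 0.8182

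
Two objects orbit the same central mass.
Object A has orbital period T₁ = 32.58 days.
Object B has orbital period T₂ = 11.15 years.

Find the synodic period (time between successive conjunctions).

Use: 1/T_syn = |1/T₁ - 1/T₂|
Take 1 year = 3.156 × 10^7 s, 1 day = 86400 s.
T₁ = 32.58 days = 2.81491 × 10^6 s
T₂ = 11.15 years = 3.51894 × 10^8 s
1/T₁ = 3.55251 × 10^-7 s⁻¹
1/T₂ = 2.84176 × 10^-9 s⁻¹
|1/T₁ − 1/T₂| = 3.52409 × 10^-7 s⁻¹
T_syn = 1 / |1/T₁ − 1/T₂| = 2.83761 × 10^6 s ≈ 32.84 days

Final answer: T_syn = 32.84 days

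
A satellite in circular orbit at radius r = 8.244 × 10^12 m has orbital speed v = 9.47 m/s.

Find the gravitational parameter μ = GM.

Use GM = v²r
r = 8.244 × 10^12 m
v = 9.47 m/s
v² = 89.6809 m²/s²
GM = v²r = 89.6809 × 8.244 × 10^12 = 7.39329 × 10^14 m³/s²
GM ≈ 7.393 × 10^14 m³/s²

Final answer: GM = 7.393 × 10^14 m³/s²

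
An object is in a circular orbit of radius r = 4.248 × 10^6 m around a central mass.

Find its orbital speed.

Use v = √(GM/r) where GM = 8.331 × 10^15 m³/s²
r = 4.248 × 10^6 m
GM = 8.331 × 10^15 m³/s²
GM/r = (8.331 × 10^15) / (4.248 × 10^6) = 1.96116 × 10^9 m²/s²
v = √(GM/r) = 44285 m/s ≈ 44.28 km/s

Final answer: 44.28 km/s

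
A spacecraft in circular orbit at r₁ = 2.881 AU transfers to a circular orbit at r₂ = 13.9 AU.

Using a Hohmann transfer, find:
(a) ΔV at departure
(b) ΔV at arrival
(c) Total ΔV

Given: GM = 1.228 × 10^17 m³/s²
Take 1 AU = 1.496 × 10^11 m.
r₁ = 2.881 AU = 4.30998 × 10^11 m
r₂ = 13.9 AU = 2.07944 × 10^12 m
GM = 1.228 × 10^17 m³/s²
Transfer ellipse: a_t = (r₁ + r₂)/2 = 1.25522 × 10^12 m
Circular speed at r₁: v₁ = √(GM/r₁) = 533.779 m/s
Transfer speed at r₁ (periapsis): v₁ₜ = √(GM(2/r₁ − 1/a_t)) = 687.029 m/s
(a) ΔV₁ = v₁ₜ − v₁ = 153.25 m/s ≈ 153.2 m/s
Circular speed at r₂: v₂ = √(GM/r₂) = 243.011 m/s
Transfer speed at r₂ (apoapsis): v₂ₜ = √(GM(2/r₂ − 1/a_t)) = 142.398 m/s
(b) ΔV₂ = v₂ − v₂ₜ = 100.613 m/s ≈ 100.6 m/s
(c) ΔV_total = ΔV₁ + ΔV₂ = 253.863 m/s ≈ 253.9 m/s

Final answer:
(a) ΔV₁ = 153.2 m/s
(b) ΔV₂ = 100.6 m/s
(c) ΔV_total = 253.9 m/s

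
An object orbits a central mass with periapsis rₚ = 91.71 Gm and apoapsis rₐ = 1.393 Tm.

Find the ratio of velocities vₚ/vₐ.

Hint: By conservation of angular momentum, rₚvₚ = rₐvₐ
rₚ = 91.71 Gm = 9.171 × 10^10 m
rₐ = 1.393 Tm = 1.393 × 10^12 m
rₚvₚ = rₐvₐ  ⇒  vₚ/vₐ = rₐ/rₚ
vₚ/vₐ = (1.393 × 10^12) / (9.171 × 10^10) = 15.1892

Final answer: vₚ/vₐ = 15.19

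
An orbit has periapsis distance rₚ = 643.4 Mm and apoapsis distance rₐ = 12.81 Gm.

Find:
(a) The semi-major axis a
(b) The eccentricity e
rₚ = 643.4 Mm = 6.434 × 10^8 m
rₐ = 12.81 Gm = 1.281 × 10^10 m
(a) a = (rₚ + rₐ)/2 = 6.7267 × 10^9 m ≈ 6.727 Gm
(b) e = (rₐ − rₚ)/(rₐ + rₚ) = (1.21666 × 10^10) / (1.34534 × 10^10) = 0.904351

Final answer:
(a) a = 6.727 Gm
(b) e = 0.9044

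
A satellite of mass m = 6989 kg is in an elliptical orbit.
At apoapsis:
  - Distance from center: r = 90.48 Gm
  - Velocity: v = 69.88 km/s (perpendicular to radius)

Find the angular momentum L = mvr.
r = 90.48 Gm = 9.048 × 10^10 m
v = 69.88 km/s = 69880 m/s
vr = 69880 × 9.048 × 10^10 = 6.32274 × 10^15 m²/s
L = m × vr = 6989 × 6.32274 × 10^15 = 4.41896 × 10^19 kg·m²/s ≈ 4.419 × 10^19 kg·m²/s

Final answer: L = 4.419 × 10^19 kg·m²/s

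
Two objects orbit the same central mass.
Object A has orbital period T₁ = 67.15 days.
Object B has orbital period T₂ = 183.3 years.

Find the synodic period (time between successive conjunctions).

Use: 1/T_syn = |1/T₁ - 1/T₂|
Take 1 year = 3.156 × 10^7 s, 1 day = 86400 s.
T₁ = 67.15 days = 5.80176 × 10^6 s
T₂ = 183.3 years = 5.78495 × 10^9 s
1/T₁ = 1.72361 × 10^-7 s⁻¹
1/T₂ = 1.72862 × 10^-10 s⁻¹
|1/T₁ − 1/T₂| = 1.72189 × 10^-7 s⁻¹
T_syn = 1 / |1/T₁ − 1/T₂| = 5.80758 × 10^6 s ≈ 67.22 days

Final answer: T_syn = 67.22 days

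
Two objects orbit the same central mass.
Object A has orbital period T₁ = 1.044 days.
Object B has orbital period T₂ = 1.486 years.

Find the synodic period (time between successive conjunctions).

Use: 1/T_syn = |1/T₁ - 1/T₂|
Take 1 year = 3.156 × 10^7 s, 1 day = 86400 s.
T₁ = 1.044 days = 90201.6 s
T₂ = 1.486 years = 4.68982 × 10^7 s
1/T₁ = 1.10863 × 10^-5 s⁻¹
1/T₂ = 2.13228 × 10^-8 s⁻¹
|1/T₁ − 1/T₂| = 1.1065 × 10^-5 s⁻¹
T_syn = 1 / |1/T₁ − 1/T₂| = 90375.4 s ≈ 1.046 days

Final answer: T_syn = 1.046 days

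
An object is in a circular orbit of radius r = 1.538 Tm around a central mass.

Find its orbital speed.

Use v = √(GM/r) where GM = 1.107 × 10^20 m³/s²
r = 1.538 Tm = 1.538 × 10^12 m
GM = 1.107 × 10^20 m³/s²
GM/r = (1.107 × 10^20) / (1.538 × 10^12) = 7.19766 × 10^7 m²/s²
v = √(GM/r) = 8483.9 m/s ≈ 8.484 km/s

Final answer: 8.484 km/s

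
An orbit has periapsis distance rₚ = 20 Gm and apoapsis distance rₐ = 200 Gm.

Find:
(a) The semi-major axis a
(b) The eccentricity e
rₚ = 20 Gm = 2 × 10^10 m
rₐ = 200 Gm = 2 × 10^11 m
(a) a = (rₚ + rₐ)/2 = 1.1 × 10^11 m ≈ 110 Gm
(b) e = (rₐ − rₚ)/(rₐ + rₚ) = (1.8 × 10^11) / (2.2 × 10^11) = 0.818182

Final answer:
(a) a = 110 Gm
(b) e = 0.8182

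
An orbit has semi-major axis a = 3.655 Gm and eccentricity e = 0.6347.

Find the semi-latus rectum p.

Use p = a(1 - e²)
a = 3.655 Gm = 3.655 × 10^9 m
e = 0.6347,  e² = 0.402844,  1 − e² = 0.597156
p = a(1 − e²) = 3.655 × 10^9 m × 0.597156 = 2.1826 × 10^9 m ≈ 2.183 Gm

Final answer: p = 2.183 Gm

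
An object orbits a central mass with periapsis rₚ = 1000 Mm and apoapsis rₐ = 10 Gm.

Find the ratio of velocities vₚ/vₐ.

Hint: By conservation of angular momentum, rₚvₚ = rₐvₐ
rₚ = 1000 Mm = 1 × 10^9 m
rₐ = 10 Gm = 1 × 10^10 m
rₚvₚ = rₐvₐ  ⇒  vₚ/vₐ = rₐ/rₚ
vₚ/vₐ = (1 × 10^10) / (1 × 10^9) = 10

Final answer: vₚ/vₐ = 10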